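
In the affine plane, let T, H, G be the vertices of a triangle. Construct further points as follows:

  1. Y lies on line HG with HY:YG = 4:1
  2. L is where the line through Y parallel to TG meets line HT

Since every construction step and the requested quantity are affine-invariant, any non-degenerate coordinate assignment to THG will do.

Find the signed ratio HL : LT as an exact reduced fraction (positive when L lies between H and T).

Choose coordinates T = (0, 0), H = (1, 0), G = (0, 1).
1. Y lies on line HG with HY:YG = 4:1 ⇒ Y = (1/5, 4/5)
2. L is where the line through Y parallel to TG meets line HT ⇒ L = (1/5, 0)
L = H + t·(T−H) with t = 4/5, so HL:LT = t:(1−t) = 4/5:1/5

HL:LT = 4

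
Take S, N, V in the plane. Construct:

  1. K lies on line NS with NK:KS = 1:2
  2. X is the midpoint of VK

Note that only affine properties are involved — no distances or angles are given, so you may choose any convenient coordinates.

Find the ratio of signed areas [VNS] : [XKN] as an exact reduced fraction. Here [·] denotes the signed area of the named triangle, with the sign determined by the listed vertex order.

[VNS]:[XKN] = -6

Work in coordinates with S = (0, 0), N = (1, 0), V = (0, 1).
1. K lies on line NS with NK:KS = 1:2 ⇒ K = (2/3, 0)
2. X is the midpoint of VK ⇒ X = (1/3, 1/2)
2·[VNS] = -1, 2·[XKN] = 1/6
[VNS]:[XKN] = -1:1/6 = -6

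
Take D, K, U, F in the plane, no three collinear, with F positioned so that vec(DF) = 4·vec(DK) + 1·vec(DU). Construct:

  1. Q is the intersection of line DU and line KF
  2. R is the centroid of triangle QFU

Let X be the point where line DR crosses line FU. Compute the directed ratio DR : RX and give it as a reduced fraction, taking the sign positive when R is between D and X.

Assign D = (0, 0), K = (1, 0), U = (0, 1), F = (4, 1) — the answer is frame-independent, so this choice is without loss of generality.
1. Q is the intersection of line DU and line KF ⇒ Q = (0, -1/3)
2. R is the centroid of triangle QFU ⇒ R = (4/3, 5/9)
line DR meets FU at X = (12/5, 1)
R = D + t·(X−D) with t = 5/9, so DR:RX = 5/9:4/9

DR:RX = 5/4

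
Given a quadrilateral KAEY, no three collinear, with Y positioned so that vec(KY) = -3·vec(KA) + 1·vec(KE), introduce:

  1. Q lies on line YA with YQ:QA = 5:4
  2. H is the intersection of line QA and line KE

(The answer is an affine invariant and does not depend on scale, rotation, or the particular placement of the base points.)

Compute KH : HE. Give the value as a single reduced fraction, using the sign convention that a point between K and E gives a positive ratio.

KH:HE = 1/3

Work in coordinates with K = (0, 0), A = (1, 0), E = (0, 1), Y = (-3, 1).
1. Q lies on line YA with YQ:QA = 5:4 ⇒ Q = (-7/9, 4/9)
2. H is the intersection of line QA and line KE ⇒ H = (0, 1/4)
H = K + t·(E−K) with t = 1/4, so KH:HE = t:(1−t) = 1/4:3/4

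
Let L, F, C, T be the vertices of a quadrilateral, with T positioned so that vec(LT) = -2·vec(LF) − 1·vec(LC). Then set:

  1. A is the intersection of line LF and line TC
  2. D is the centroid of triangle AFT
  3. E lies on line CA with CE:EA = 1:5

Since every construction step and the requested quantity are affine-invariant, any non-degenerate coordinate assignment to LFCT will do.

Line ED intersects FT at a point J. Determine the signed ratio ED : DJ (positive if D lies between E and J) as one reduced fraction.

Choose coordinates L = (0, 0), F = (1, 0), C = (0, 1), T = (-2, -1).
1. A is the intersection of line LF and line TC ⇒ A = (-1, 0)
2. D is the centroid of triangle AFT ⇒ D = (-2/3, -1/3)
3. E lies on line CA with CE:EA = 1:5 ⇒ E = (-1/6, 5/6)
line ED meets FT at J = (-7/9, -16/27)
D = E + t·(J−E) with t = 9/11, so ED:DJ = 9/11:2/11

ED:DJ = 9/2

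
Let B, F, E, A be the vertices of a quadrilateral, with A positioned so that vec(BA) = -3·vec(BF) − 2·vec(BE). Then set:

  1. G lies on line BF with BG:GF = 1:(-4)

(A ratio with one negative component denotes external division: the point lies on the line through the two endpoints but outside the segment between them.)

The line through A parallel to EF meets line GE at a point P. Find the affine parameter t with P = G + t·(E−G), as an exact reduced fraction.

t = -7/2

Work in coordinates with B = (0, 0), F = (1, 0), E = (0, 1), A = (-3, -2).
1. G lies on line BF with BG:GF = 1:(-4) ⇒ G = (-1/3, 0)
through A parallel to EF: direction (1, -1); meets GE at P = (-3/2, -7/2)
P = G + t·(E−G) with t = -7/2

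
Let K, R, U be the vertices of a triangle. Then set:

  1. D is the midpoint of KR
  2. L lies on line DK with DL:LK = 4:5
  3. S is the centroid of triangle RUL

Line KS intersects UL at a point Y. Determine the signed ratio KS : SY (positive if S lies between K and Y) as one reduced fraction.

KS:SY = -28/13

Choose coordinates K = (0, 0), R = (1, 0), U = (0, 1).
1. D is the midpoint of KR ⇒ D = (1/2, 0)
2. L lies on line DK with DL:LK = 4:5 ⇒ L = (5/18, 0)
3. S is the centroid of triangle RUL ⇒ S = (23/54, 1/3)
line KS meets UL at Y = (115/504, 5/28)
S = K + t·(Y−K) with t = 28/15, so KS:SY = 28/15:-13/15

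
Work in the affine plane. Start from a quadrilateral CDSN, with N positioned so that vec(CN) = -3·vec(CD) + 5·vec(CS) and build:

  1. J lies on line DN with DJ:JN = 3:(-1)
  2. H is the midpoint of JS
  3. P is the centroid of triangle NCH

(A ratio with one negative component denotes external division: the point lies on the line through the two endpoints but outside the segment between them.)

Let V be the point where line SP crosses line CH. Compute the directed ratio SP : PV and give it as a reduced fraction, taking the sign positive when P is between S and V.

Assign C = (0, 0), D = (1, 0), S = (0, 1), N = (-3, 5) — the answer is frame-independent, so this choice is without loss of generality.
1. J lies on line DN with DJ:JN = 3:(-1) ⇒ J = (-5, 15/2)
2. H is the midpoint of JS ⇒ H = (-5/2, 17/4)
3. P is the centroid of triangle NCH ⇒ P = (-11/6, 37/12)
line SP meets CH at V = (-55/31, 187/62)
P = S + t·(V−S) with t = 31/30, so SP:PV = 31/30:-1/30

SP:PV = -31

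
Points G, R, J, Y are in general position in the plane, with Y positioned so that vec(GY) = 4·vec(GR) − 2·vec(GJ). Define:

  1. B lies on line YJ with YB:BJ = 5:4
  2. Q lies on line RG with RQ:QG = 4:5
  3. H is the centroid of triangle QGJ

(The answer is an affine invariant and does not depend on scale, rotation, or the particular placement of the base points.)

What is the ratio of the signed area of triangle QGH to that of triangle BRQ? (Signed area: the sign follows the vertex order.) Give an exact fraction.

[QGH]:[BRQ] = -5/4

Set G = (0, 0), R = (1, 0), J = (0, 1), Y = (4, -2); any affine frame gives the same invariant.
1. B lies on line YJ with YB:BJ = 5:4 ⇒ B = (16/9, -1/3)
2. Q lies on line RG with RQ:QG = 4:5 ⇒ Q = (5/9, 0)
3. H is the centroid of triangle QGJ ⇒ H = (5/27, 1/3)
2·[QGH] = -5/27, 2·[BRQ] = 4/27
[QGH]:[BRQ] = -5/27:4/27 = -5/4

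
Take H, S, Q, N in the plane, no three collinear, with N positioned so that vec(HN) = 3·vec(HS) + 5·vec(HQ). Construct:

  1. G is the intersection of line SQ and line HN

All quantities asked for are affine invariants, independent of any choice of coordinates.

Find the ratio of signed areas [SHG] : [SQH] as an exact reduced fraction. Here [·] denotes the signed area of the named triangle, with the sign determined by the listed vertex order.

Work in coordinates with H = (0, 0), S = (1, 0), Q = (0, 1), N = (3, 5).
1. G is the intersection of line SQ and line HN ⇒ G = (3/8, 5/8)
2·[SHG] = -5/8, 2·[SQH] = 1
[SHG]:[SQH] = -5/8:1 = -5/8

[SHG]:[SQH] = -5/8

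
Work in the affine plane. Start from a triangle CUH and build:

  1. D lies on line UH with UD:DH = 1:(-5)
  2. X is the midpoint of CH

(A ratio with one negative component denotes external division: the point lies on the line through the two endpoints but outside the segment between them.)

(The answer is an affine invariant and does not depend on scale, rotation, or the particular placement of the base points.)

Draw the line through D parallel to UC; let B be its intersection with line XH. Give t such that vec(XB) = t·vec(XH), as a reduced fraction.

t = -3/2

Assign C = (0, 0), U = (1, 0), H = (0, 1) — the answer is frame-independent, so this choice is without loss of generality.
1. D lies on line UH with UD:DH = 1:(-5) ⇒ D = (5/4, -1/4)
2. X is the midpoint of CH ⇒ X = (0, 1/2)
through D parallel to UC: direction (-1, 0); meets XH at B = (0, -1/4)
B = X + t·(H−X) with t = -3/2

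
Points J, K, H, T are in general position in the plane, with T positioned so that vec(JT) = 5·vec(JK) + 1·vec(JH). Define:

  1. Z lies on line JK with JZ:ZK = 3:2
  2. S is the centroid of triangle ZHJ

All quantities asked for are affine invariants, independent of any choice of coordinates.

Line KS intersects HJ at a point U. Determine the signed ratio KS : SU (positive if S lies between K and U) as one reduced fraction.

Choose coordinates J = (0, 0), K = (1, 0), H = (0, 1), T = (5, 1).
1. Z lies on line JK with JZ:ZK = 3:2 ⇒ Z = (3/5, 0)
2. S is the centroid of triangle ZHJ ⇒ S = (1/5, 1/3)
line KS meets HJ at U = (0, 5/12)
S = K + t·(U−K) with t = 4/5, so KS:SU = 4/5:1/5

KS:SU = 4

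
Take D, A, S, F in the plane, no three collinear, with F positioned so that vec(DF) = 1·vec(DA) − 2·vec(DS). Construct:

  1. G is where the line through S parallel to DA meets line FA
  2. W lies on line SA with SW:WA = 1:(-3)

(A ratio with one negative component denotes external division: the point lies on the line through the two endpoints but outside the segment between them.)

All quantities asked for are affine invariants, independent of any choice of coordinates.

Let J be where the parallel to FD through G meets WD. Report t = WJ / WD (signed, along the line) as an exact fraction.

t = -5

Choose coordinates D = (0, 0), A = (1, 0), S = (0, 1), F = (1, -2).
1. G is where the line through S parallel to DA meets line FA ⇒ G = (1, 1)
2. W lies on line SA with SW:WA = 1:(-3) ⇒ W = (-1/2, 3/2)
through G parallel to FD: direction (-1, 2); meets WD at J = (-3, 9)
J = W + t·(D−W) with t = -5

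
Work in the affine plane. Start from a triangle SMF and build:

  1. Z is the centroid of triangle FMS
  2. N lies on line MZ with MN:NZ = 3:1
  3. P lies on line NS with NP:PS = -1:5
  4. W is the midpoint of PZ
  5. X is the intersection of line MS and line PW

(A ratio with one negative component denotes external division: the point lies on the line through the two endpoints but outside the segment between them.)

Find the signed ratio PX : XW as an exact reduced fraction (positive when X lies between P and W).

PX:XW = -30/31

Choose coordinates S = (0, 0), M = (1, 0), F = (0, 1).
1. Z is the centroid of triangle FMS ⇒ Z = (1/3, 1/3)
2. N lies on line MZ with MN:NZ = 3:1 ⇒ N = (1/2, 1/4)
3. P lies on line NS with NP:PS = -1:5 ⇒ P = (5/8, 5/16)
4. W is the midpoint of PZ ⇒ W = (23/48, 31/96)
5. X is the intersection of line MS and line PW ⇒ X = (5, 0)
X = P + t·(W−P) with t = -30, so PX:XW = t:(1−t) = -30:31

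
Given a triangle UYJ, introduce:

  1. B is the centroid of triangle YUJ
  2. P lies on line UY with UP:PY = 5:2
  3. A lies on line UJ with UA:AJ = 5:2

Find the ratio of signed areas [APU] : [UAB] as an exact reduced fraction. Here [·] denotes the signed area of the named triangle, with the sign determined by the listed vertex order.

[APU]:[UAB] = 15/7

Choose coordinates U = (0, 0), Y = (1, 0), J = (0, 1).
1. B is the centroid of triangle YUJ ⇒ B = (1/3, 1/3)
2. P lies on line UY with UP:PY = 5:2 ⇒ P = (5/7, 0)
3. A lies on line UJ with UA:AJ = 5:2 ⇒ A = (0, 5/7)
2·[APU] = -25/49, 2·[UAB] = -5/21
[APU]:[UAB] = -25/49:-5/21 = 15/7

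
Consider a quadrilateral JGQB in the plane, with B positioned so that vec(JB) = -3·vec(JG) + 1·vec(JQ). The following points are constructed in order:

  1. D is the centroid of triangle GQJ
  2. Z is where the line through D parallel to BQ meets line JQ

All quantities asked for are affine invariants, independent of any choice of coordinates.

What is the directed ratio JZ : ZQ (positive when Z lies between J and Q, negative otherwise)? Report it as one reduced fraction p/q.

Assign J = (0, 0), G = (1, 0), Q = (0, 1), B = (-3, 1) — the answer is frame-independent, so this choice is without loss of generality.
1. D is the centroid of triangle GQJ ⇒ D = (1/3, 1/3)
2. Z is where the line through D parallel to BQ meets line JQ ⇒ Z = (0, 1/3)
Z = J + t·(Q−J) with t = 1/3, so JZ:ZQ = t:(1−t) = 1/3:2/3

JZ:ZQ = 1/2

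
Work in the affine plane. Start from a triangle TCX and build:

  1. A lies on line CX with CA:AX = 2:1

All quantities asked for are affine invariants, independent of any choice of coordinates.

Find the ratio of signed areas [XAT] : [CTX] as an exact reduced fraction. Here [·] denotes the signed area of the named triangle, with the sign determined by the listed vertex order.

Choose coordinates T = (0, 0), C = (1, 0), X = (0, 1).
1. A lies on line CX with CA:AX = 2:1 ⇒ A = (1/3, 2/3)
2·[XAT] = -1/3, 2·[CTX] = -1
[XAT]:[CTX] = -1/3:-1 = 1/3

[XAT]:[CTX] = 1/3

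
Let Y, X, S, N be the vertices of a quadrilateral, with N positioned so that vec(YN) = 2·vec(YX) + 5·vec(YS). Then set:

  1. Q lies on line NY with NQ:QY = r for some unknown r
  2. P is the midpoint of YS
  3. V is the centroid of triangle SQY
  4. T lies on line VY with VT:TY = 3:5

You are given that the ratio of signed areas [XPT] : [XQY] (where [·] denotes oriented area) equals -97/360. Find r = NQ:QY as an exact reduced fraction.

r = -4/3

Assign Y = (0, 0), X = (1, 0), S = (0, 1), N = (2, 5) — the answer is frame-independent, so this choice is without loss of generality.
1. With NQ:QY = r, write λ = r/(r+1) so Q = N + λ·(Y−N); Q is affine-linear in λ
2. P is the midpoint of YS ⇒ P = (0, 1/2)
3. V is the centroid of triangle SQY ⇒ V is an affine combination of earlier points and hence also affine-linear in λ
4. T lies on line VY with VT:TY = 3:5 ⇒ T is an affine combination of earlier points and hence also affine-linear in λ
Every point depending on Q is an affine combination of Q and λ-independent points, so each such coordinate is linear in λ; the λ² term in each signed area is a multiple of (Y−N)×(Y−N) = 0, so 2·[XPT] and 2·[XQY] are each linear in λ. Evaluating at λ=0 and λ=1:
  2·[XPT] = 5/4·λ − 23/24,   2·[XQY] = -5·λ + 5
So [XPT]:[XQY] = (5/4·λ − 23/24) / (-5·λ + 5). Setting this equal to -97/360:
  5/4·λ − 23/24 = -97/360·(-5·λ + 5)  ⇒  λ = 4
Then r = λ/(1−λ) = (4)/(-3) = -4/3. Check: with r = -4/3, Q = (-6, -15) and [XPT]:[XQY] = -97/360 as required.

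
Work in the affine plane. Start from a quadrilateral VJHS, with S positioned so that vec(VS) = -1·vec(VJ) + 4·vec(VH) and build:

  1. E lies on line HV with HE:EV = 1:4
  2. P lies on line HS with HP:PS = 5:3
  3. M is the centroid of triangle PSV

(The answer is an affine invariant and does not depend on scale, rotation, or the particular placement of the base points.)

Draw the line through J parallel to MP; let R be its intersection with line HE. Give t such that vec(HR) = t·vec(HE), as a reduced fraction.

t = -30

Assign V = (0, 0), J = (1, 0), H = (0, 1), S = (-1, 4) — the answer is frame-independent, so this choice is without loss of generality.
1. E lies on line HV with HE:EV = 1:4 ⇒ E = (0, 4/5)
2. P lies on line HS with HP:PS = 5:3 ⇒ P = (-5/8, 23/8)
3. M is the centroid of triangle PSV ⇒ M = (-13/24, 55/24)
through J parallel to MP: direction (-1/12, 7/12); meets HE at R = (0, 7)
R = H + t·(E−H) with t = -30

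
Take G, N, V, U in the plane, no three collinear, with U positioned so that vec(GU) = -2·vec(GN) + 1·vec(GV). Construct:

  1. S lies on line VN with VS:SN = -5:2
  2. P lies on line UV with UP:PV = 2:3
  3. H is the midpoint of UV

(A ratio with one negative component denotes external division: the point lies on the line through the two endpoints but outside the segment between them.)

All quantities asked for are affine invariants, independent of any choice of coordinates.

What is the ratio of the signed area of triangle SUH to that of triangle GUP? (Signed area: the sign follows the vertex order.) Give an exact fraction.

Work in coordinates with G = (0, 0), N = (1, 0), V = (0, 1), U = (-2, 1).
1. S lies on line VN with VS:SN = -5:2 ⇒ S = (5/3, -2/3)
2. P lies on line UV with UP:PV = 2:3 ⇒ P = (-6/5, 1)
3. H is the midpoint of UV ⇒ H = (-1, 1)
2·[SUH] = -5/3, 2·[GUP] = -4/5
[SUH]:[GUP] = -5/3:-4/5 = 25/12

[SUH]:[GUP] = 25/12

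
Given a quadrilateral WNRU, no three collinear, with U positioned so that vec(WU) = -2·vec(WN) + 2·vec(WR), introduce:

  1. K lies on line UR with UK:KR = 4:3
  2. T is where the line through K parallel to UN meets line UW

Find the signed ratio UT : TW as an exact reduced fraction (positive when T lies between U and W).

Assign W = (0, 0), N = (1, 0), R = (0, 1), U = (-2, 2) — the answer is frame-independent, so this choice is without loss of generality.
1. K lies on line UR with UK:KR = 4:3 ⇒ K = (-6/7, 10/7)
2. T is where the line through K parallel to UN meets line UW ⇒ T = (-18/7, 18/7)
T = U + t·(W−U) with t = -2/7, so UT:TW = t:(1−t) = -2/7:9/7

UT:TW = -2/9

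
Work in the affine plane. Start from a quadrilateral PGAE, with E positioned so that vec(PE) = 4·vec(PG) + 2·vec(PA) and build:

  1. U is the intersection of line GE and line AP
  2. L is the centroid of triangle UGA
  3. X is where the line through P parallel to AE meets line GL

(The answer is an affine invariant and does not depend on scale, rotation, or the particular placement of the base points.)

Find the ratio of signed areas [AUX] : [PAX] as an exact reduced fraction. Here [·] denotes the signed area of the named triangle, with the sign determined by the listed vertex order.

[AUX]:[PAX] = -5/3

Work in coordinates with P = (0, 0), G = (1, 0), A = (0, 1), E = (4, 2).
1. U is the intersection of line GE and line AP ⇒ U = (0, -2/3)
2. L is the centroid of triangle UGA ⇒ L = (1/3, 1/9)
3. X is where the line through P parallel to AE meets line GL ⇒ X = (2/5, 1/10)
2·[AUX] = 2/3, 2·[PAX] = -2/5
[AUX]:[PAX] = 2/3:-2/5 = -5/3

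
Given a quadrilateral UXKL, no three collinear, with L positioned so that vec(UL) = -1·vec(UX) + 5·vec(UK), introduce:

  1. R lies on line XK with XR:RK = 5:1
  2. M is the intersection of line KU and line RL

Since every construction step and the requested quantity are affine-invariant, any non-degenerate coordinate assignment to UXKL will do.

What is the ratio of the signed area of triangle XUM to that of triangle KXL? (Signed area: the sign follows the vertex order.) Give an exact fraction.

[XUM]:[KXL] = -10/21

Assign U = (0, 0), X = (1, 0), K = (0, 1), L = (-1, 5) — the answer is frame-independent, so this choice is without loss of generality.
1. R lies on line XK with XR:RK = 5:1 ⇒ R = (1/6, 5/6)
2. M is the intersection of line KU and line RL ⇒ M = (0, 10/7)
2·[XUM] = -10/7, 2·[KXL] = 3
[XUM]:[KXL] = -10/7:3 = -10/21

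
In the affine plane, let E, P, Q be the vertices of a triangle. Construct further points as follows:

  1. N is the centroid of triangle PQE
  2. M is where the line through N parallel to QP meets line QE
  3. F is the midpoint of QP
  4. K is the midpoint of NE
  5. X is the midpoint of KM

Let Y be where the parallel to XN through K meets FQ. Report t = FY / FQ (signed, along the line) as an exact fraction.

t = -4/3

Set E = (0, 0), P = (1, 0), Q = (0, 1); any affine frame gives the same invariant.
1. N is the centroid of triangle PQE ⇒ N = (1/3, 1/3)
2. M is where the line through N parallel to QP meets line QE ⇒ M = (0, 2/3)
3. F is the midpoint of QP ⇒ F = (1/2, 1/2)
4. K is the midpoint of NE ⇒ K = (1/6, 1/6)
5. X is the midpoint of KM ⇒ X = (1/12, 5/12)
through K parallel to XN: direction (1/4, -1/12); meets FQ at Y = (7/6, -1/6)
Y = F + t·(Q−F) with t = -4/3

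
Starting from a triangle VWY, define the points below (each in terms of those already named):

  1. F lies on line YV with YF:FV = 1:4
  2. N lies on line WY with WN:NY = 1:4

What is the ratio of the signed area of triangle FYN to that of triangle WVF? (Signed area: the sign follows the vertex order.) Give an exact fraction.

Set V = (0, 0), W = (1, 0), Y = (0, 1); any affine frame gives the same invariant.
1. F lies on line YV with YF:FV = 1:4 ⇒ F = (0, 4/5)
2. N lies on line WY with WN:NY = 1:4 ⇒ N = (4/5, 1/5)
2·[FYN] = -4/25, 2·[WVF] = -4/5
[FYN]:[WVF] = -4/25:-4/5 = 1/5

[FYN]:[WVF] = 1/5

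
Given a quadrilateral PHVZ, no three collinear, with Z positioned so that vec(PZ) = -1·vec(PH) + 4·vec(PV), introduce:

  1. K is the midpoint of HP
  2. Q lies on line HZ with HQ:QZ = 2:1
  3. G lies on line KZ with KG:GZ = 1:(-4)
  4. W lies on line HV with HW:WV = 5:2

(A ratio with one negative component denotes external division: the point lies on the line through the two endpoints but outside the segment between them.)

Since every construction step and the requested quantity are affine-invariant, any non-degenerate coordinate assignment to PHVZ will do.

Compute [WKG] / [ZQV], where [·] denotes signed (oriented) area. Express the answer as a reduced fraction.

Set P = (0, 0), H = (1, 0), V = (0, 1), Z = (-1, 4); any affine frame gives the same invariant.
1. K is the midpoint of HP ⇒ K = (1/2, 0)
2. Q lies on line HZ with HQ:QZ = 2:1 ⇒ Q = (-1/3, 8/3)
3. G lies on line KZ with KG:GZ = 1:(-4) ⇒ G = (1, -4/3)
4. W lies on line HV with HW:WV = 5:2 ⇒ W = (2/7, 5/7)
2·[WKG] = 1/14, 2·[ZQV] = -2/3
[WKG]:[ZQV] = 1/14:-2/3 = -3/28

[WKG]:[ZQV] = -3/28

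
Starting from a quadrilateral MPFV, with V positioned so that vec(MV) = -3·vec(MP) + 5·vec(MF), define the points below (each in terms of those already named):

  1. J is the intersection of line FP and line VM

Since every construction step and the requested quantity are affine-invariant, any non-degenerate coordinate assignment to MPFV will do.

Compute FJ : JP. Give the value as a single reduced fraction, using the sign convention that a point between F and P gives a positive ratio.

Set M = (0, 0), P = (1, 0), F = (0, 1), V = (-3, 5); any affine frame gives the same invariant.
1. J is the intersection of line FP and line VM ⇒ J = (-3/2, 5/2)
J = F + t·(P−F) with t = -3/2, so FJ:JP = t:(1−t) = -3/2:5/2

FJ:JP = -3/5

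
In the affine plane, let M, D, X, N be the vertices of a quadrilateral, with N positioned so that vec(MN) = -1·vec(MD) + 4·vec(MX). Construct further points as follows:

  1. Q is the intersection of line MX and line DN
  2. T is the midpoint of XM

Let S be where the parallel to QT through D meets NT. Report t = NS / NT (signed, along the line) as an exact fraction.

t = 2

Choose coordinates M = (0, 0), D = (1, 0), X = (0, 1), N = (-1, 4).
1. Q is the intersection of line MX and line DN ⇒ Q = (0, 2)
2. T is the midpoint of XM ⇒ T = (0, 1/2)
through D parallel to QT: direction (0, -3/2); meets NT at S = (1, -3)
S = N + t·(T−N) with t = 2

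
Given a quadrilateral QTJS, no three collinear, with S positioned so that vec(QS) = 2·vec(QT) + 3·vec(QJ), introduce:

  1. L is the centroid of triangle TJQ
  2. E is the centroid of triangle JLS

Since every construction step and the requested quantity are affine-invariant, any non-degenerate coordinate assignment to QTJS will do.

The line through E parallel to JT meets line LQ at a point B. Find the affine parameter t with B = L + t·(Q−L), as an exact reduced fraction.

t = -7/3

Set Q = (0, 0), T = (1, 0), J = (0, 1), S = (2, 3); any affine frame gives the same invariant.
1. L is the centroid of triangle TJQ ⇒ L = (1/3, 1/3)
2. E is the centroid of triangle JLS ⇒ E = (7/9, 13/9)
through E parallel to JT: direction (1, -1); meets LQ at B = (10/9, 10/9)
B = L + t·(Q−L) with t = -7/3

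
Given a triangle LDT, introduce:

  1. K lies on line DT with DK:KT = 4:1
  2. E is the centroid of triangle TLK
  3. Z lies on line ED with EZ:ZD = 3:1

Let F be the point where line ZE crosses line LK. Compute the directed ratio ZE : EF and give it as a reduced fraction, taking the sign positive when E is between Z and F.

Set L = (0, 0), D = (1, 0), T = (0, 1); any affine frame gives the same invariant.
1. K lies on line DT with DK:KT = 4:1 ⇒ K = (1/5, 4/5)
2. E is the centroid of triangle TLK ⇒ E = (1/15, 3/5)
3. Z lies on line ED with EZ:ZD = 3:1 ⇒ Z = (23/30, 3/20)
line ZE meets LK at F = (9/65, 36/65)
E = Z + t·(F−Z) with t = 39/35, so ZE:EF = 39/35:-4/35

ZE:EF = -39/4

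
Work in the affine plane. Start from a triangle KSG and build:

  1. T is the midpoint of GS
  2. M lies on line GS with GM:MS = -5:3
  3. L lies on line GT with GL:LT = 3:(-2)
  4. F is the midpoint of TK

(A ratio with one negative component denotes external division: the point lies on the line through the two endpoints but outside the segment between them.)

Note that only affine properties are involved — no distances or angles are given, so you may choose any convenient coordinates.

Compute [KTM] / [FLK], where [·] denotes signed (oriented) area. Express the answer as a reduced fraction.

[KTM]:[FLK] = 4

Assign K = (0, 0), S = (1, 0), G = (0, 1) — the answer is frame-independent, so this choice is without loss of generality.
1. T is the midpoint of GS ⇒ T = (1/2, 1/2)
2. M lies on line GS with GM:MS = -5:3 ⇒ M = (5/2, -3/2)
3. L lies on line GT with GL:LT = 3:(-2) ⇒ L = (3/2, -1/2)
4. F is the midpoint of TK ⇒ F = (1/4, 1/4)
2·[KTM] = -2, 2·[FLK] = -1/2
[KTM]:[FLK] = -2:-1/2 = 4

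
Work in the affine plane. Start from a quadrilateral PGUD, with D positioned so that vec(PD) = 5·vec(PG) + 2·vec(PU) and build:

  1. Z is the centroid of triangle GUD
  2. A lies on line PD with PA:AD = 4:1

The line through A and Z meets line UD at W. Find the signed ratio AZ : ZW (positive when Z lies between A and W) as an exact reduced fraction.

AZ:ZW = -1/2

Assign P = (0, 0), G = (1, 0), U = (0, 1), D = (5, 2) — the answer is frame-independent, so this choice is without loss of generality.
1. Z is the centroid of triangle GUD ⇒ Z = (2, 1)
2. A lies on line PD with PA:AD = 4:1 ⇒ A = (4, 8/5)
line AZ meets UD at W = (6, 11/5)
Z = A + t·(W−A) with t = -1, so AZ:ZW = -1:2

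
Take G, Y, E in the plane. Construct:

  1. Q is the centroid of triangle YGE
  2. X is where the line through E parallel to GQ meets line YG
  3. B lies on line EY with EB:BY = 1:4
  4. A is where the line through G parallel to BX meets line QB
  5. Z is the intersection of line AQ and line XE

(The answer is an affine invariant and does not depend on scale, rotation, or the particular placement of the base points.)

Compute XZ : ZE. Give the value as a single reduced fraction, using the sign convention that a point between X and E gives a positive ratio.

Set G = (0, 0), Y = (1, 0), E = (0, 1); any affine frame gives the same invariant.
1. Q is the centroid of triangle YGE ⇒ Q = (1/3, 1/3)
2. X is where the line through E parallel to GQ meets line YG ⇒ X = (-1, 0)
3. B lies on line EY with EB:BY = 1:4 ⇒ B = (1/5, 4/5)
4. A is where the line through G parallel to BX meets line QB ⇒ A = (9/25, 6/25)
5. Z is the intersection of line AQ and line XE ⇒ Z = (1/9, 10/9)
Z = X + t·(E−X) with t = 10/9, so XZ:ZE = t:(1−t) = 10/9:-1/9

XZ:ZE = -10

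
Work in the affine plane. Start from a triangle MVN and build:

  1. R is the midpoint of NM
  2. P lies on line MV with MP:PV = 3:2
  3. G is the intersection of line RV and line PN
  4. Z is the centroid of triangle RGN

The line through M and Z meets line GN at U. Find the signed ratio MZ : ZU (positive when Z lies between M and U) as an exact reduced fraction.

Work in coordinates with M = (0, 0), V = (1, 0), N = (0, 1).
1. R is the midpoint of NM ⇒ R = (0, 1/2)
2. P lies on line MV with MP:PV = 3:2 ⇒ P = (3/5, 0)
3. G is the intersection of line RV and line PN ⇒ G = (3/7, 2/7)
4. Z is the centroid of triangle RGN ⇒ Z = (1/7, 25/42)
line MZ meets GN at U = (6/35, 5/7)
Z = M + t·(U−M) with t = 5/6, so MZ:ZU = 5/6:1/6

MZ:ZU = 5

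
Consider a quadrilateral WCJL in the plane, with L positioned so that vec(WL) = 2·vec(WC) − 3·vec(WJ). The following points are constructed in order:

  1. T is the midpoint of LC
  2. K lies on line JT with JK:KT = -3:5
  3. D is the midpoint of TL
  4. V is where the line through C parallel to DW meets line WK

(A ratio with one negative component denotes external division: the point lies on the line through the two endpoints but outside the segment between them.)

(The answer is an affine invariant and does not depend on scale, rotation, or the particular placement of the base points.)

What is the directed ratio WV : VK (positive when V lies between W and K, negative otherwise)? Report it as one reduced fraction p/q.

Choose coordinates W = (0, 0), C = (1, 0), J = (0, 1), L = (2, -3).
1. T is the midpoint of LC ⇒ T = (3/2, -3/2)
2. K lies on line JT with JK:KT = -3:5 ⇒ K = (-9/4, 19/4)
3. D is the midpoint of TL ⇒ D = (7/4, -9/4)
4. V is where the line through C parallel to DW meets line WK ⇒ V = (-81/52, 171/52)
V = W + t·(K−W) with t = 9/13, so WV:VK = t:(1−t) = 9/13:4/13

WV:VK = 9/4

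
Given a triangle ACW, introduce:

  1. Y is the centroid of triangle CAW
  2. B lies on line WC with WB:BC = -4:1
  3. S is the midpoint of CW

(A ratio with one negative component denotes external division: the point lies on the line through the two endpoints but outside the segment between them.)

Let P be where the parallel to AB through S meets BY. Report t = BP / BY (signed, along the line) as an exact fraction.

t = 3/2

Choose coordinates A = (0, 0), C = (1, 0), W = (0, 1).
1. Y is the centroid of triangle CAW ⇒ Y = (1/3, 1/3)
2. B lies on line WC with WB:BC = -4:1 ⇒ B = (4/3, -1/3)
3. S is the midpoint of CW ⇒ S = (1/2, 1/2)
through S parallel to AB: direction (4/3, -1/3); meets BY at P = (-1/6, 2/3)
P = B + t·(Y−B) with t = 3/2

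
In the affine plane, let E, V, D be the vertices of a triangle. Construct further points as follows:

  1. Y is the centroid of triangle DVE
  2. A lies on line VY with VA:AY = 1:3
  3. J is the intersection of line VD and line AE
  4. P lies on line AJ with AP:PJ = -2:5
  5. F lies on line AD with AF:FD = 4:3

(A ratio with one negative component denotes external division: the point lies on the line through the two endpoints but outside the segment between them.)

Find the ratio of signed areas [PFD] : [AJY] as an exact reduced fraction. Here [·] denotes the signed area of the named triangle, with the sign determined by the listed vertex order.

[PFD]:[AJY] = 20/21

Assign E = (0, 0), V = (1, 0), D = (0, 1) — the answer is frame-independent, so this choice is without loss of generality.
1. Y is the centroid of triangle DVE ⇒ Y = (1/3, 1/3)
2. A lies on line VY with VA:AY = 1:3 ⇒ A = (5/6, 1/12)
3. J is the intersection of line VD and line AE ⇒ J = (10/11, 1/11)
4. P lies on line AJ with AP:PJ = -2:5 ⇒ P = (155/198, 31/396)
5. F lies on line AD with AF:FD = 4:3 ⇒ F = (5/14, 17/28)
2·[PFD] = 5/231, 2·[AJY] = 1/44
[PFD]:[AJY] = 5/231:1/44 = 20/21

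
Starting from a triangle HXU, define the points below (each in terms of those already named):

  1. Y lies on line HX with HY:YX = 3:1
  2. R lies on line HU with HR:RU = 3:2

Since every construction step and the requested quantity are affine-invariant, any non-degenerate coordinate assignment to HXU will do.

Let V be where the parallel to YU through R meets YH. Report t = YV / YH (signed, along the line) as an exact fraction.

Set H = (0, 0), X = (1, 0), U = (0, 1); any affine frame gives the same invariant.
1. Y lies on line HX with HY:YX = 3:1 ⇒ Y = (3/4, 0)
2. R lies on line HU with HR:RU = 3:2 ⇒ R = (0, 3/5)
through R parallel to YU: direction (-3/4, 1); meets YH at V = (9/20, 0)
V = Y + t·(H−Y) with t = 2/5

t = 2/5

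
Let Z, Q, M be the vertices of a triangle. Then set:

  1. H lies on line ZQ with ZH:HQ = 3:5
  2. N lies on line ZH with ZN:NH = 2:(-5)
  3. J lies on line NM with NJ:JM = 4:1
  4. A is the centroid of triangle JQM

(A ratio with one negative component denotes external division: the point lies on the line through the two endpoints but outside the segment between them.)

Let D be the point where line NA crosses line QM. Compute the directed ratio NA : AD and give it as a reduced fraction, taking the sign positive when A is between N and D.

Choose coordinates Z = (0, 0), Q = (1, 0), M = (0, 1).
1. H lies on line ZQ with ZH:HQ = 3:5 ⇒ H = (3/8, 0)
2. N lies on line ZH with ZN:NH = 2:(-5) ⇒ N = (-1/4, 0)
3. J lies on line NM with NJ:JM = 4:1 ⇒ J = (-1/20, 4/5)
4. A is the centroid of triangle JQM ⇒ A = (19/60, 3/5)
line NA meets QM at D = (5/14, 9/14)
A = N + t·(D−N) with t = 14/15, so NA:AD = 14/15:1/15

NA:AD = 14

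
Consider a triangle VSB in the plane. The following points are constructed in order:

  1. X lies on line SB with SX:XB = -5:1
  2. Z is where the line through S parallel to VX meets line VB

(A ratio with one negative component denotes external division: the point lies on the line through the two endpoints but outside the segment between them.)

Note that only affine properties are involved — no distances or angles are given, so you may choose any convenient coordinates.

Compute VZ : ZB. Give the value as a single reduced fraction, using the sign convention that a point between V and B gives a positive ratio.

Choose coordinates V = (0, 0), S = (1, 0), B = (0, 1).
1. X lies on line SB with SX:XB = -5:1 ⇒ X = (-1/4, 5/4)
2. Z is where the line through S parallel to VX meets line VB ⇒ Z = (0, 5)
Z = V + t·(B−V) with t = 5, so VZ:ZB = t:(1−t) = 5:-4

VZ:ZB = -5/4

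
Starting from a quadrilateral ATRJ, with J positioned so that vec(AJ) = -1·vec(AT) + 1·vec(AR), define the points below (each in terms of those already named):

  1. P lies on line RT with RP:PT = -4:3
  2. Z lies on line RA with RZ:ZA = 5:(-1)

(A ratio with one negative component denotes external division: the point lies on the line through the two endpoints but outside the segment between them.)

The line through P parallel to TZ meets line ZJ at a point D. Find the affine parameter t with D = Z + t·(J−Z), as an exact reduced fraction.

Assign A = (0, 0), T = (1, 0), R = (0, 1), J = (-1, 1) — the answer is frame-independent, so this choice is without loss of generality.
1. P lies on line RT with RP:PT = -4:3 ⇒ P = (4, -3)
2. Z lies on line RA with RZ:ZA = 5:(-1) ⇒ Z = (0, -1/4)
through P parallel to TZ: direction (-1, -1/4); meets ZJ at D = (5/2, -27/8)
D = Z + t·(J−Z) with t = -5/2

t = -5/2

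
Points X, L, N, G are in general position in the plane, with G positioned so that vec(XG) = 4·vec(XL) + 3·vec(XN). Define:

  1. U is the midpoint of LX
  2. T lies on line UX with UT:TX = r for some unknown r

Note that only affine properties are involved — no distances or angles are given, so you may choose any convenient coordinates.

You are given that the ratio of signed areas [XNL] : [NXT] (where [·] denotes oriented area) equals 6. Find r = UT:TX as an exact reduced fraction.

r = -4

Set X = (0, 0), L = (1, 0), N = (0, 1), G = (4, 3); any affine frame gives the same invariant.
1. U is the midpoint of LX ⇒ U = (1/2, 0)
2. With UT:TX = r, write λ = r/(r+1) so T = U + λ·(X−U); T is affine-linear in λ
Every point depending on T is an affine combination of T and λ-independent points, so each such coordinate is linear in λ; the λ² term in each signed area is a multiple of (X−U)×(X−U) = 0, so 2·[XNL] and 2·[NXT] are each linear in λ. Evaluating at λ=0 and λ=1:
  2·[XNL] = -1,   2·[NXT] = -1/2·λ + 1/2
So [XNL]:[NXT] = (-1) / (-1/2·λ + 1/2). Setting this equal to 6:
  -1 = 6·(-1/2·λ + 1/2)  ⇒  λ = 4/3
Then r = λ/(1−λ) = (4/3)/(-1/3) = -4. Check: with r = -4, T = (-1/6, 0) and [XNL]:[NXT] = 6 as required.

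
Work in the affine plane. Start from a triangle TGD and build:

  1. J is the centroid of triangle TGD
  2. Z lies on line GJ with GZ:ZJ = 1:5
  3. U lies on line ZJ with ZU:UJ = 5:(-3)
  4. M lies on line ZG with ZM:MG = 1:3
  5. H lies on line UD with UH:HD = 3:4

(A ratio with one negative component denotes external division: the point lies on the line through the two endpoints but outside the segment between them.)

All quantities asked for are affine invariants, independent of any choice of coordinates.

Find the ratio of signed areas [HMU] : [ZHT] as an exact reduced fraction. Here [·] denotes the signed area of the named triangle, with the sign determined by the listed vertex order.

[HMU]:[ZHT] = -153/392

Choose coordinates T = (0, 0), G = (1, 0), D = (0, 1).
1. J is the centroid of triangle TGD ⇒ J = (1/3, 1/3)
2. Z lies on line GJ with GZ:ZJ = 1:5 ⇒ Z = (8/9, 1/18)
3. U lies on line ZJ with ZU:UJ = 5:(-3) ⇒ U = (-1/2, 3/4)
4. M lies on line ZG with ZM:MG = 1:3 ⇒ M = (11/12, 1/24)
5. H lies on line UD with UH:HD = 3:4 ⇒ H = (-2/7, 6/7)
2·[HMU] = -17/56, 2·[ZHT] = 7/9
[HMU]:[ZHT] = -17/56:7/9 = -153/392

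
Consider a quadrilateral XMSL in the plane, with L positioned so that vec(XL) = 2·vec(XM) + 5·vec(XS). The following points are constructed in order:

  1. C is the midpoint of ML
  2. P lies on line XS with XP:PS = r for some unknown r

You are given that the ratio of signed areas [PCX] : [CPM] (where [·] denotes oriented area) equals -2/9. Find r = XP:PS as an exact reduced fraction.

r = 2/3

Set X = (0, 0), M = (1, 0), S = (0, 1), L = (2, 5); any affine frame gives the same invariant.
1. C is the midpoint of ML ⇒ C = (3/2, 5/2)
2. With XP:PS = r, write λ = r/(r+1) so P = X + λ·(S−X); P is affine-linear in λ
Every point depending on P is an affine combination of P and λ-independent points, so each such coordinate is linear in λ; the λ² term in each signed area is a multiple of (S−X)×(S−X) = 0, so 2·[PCX] and 2·[CPM] are each linear in λ. Evaluating at λ=0 and λ=1:
  2·[PCX] = -3/2·λ,   2·[CPM] = 1/2·λ + 5/2
So [PCX]:[CPM] = (-3/2·λ) / (1/2·λ + 5/2). Setting this equal to -2/9:
  -3/2·λ = -2/9·(1/2·λ + 5/2)  ⇒  λ = 2/5
Then r = λ/(1−λ) = (2/5)/(3/5) = 2/3. Check: with r = 2/3, P = (0, 2/5) and [PCX]:[CPM] = -2/9 as required.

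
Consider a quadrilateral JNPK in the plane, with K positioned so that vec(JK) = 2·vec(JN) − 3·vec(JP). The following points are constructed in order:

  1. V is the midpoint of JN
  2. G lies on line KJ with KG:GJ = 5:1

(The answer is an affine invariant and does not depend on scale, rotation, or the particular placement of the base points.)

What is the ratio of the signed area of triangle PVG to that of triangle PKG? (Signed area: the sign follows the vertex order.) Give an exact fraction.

Choose coordinates J = (0, 0), N = (1, 0), P = (0, 1), K = (2, -3).
1. V is the midpoint of JN ⇒ V = (1/2, 0)
2. G lies on line KJ with KG:GJ = 5:1 ⇒ G = (1/3, -1/2)
2·[PVG] = -5/12, 2·[PKG] = -5/3
[PVG]:[PKG] = -5/12:-5/3 = 1/4

[PVG]:[PKG] = 1/4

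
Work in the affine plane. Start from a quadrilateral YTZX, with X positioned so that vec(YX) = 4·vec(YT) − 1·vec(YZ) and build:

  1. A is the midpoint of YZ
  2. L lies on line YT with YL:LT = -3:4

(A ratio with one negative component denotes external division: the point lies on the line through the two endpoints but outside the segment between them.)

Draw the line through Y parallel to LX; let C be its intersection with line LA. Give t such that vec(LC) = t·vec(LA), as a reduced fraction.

Set Y = (0, 0), T = (1, 0), Z = (0, 1), X = (4, -1); any affine frame gives the same invariant.
1. A is the midpoint of YZ ⇒ A = (0, 1/2)
2. L lies on line YT with YL:LT = -3:4 ⇒ L = (-3, 0)
through Y parallel to LX: direction (7, -1); meets LA at C = (-21/13, 3/13)
C = L + t·(A−L) with t = 6/13

t = 6/13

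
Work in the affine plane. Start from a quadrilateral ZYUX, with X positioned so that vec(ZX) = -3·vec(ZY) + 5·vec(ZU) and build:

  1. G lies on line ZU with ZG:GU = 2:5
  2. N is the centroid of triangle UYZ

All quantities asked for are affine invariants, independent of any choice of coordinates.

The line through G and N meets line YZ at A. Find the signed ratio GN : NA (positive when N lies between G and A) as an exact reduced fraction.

Assign Z = (0, 0), Y = (1, 0), U = (0, 1), X = (-3, 5) — the answer is frame-independent, so this choice is without loss of generality.
1. G lies on line ZU with ZG:GU = 2:5 ⇒ G = (0, 2/7)
2. N is the centroid of triangle UYZ ⇒ N = (1/3, 1/3)
line GN meets YZ at A = (-2, 0)
N = G + t·(A−G) with t = -1/6, so GN:NA = -1/6:7/6

GN:NA = -1/7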